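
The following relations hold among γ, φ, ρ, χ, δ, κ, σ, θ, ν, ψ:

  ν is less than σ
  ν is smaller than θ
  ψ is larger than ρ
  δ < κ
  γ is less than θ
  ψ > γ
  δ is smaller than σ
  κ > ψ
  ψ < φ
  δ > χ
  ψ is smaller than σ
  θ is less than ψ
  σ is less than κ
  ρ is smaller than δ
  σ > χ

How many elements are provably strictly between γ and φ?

2

The relations place γ below φ. An element lies strictly between them when it is forced above γ and also forced below φ.
Above γ: {θ, ψ, σ, κ}. Below φ: {ρ, ν, θ, ψ}.
Intersection: {θ, ψ} — 2.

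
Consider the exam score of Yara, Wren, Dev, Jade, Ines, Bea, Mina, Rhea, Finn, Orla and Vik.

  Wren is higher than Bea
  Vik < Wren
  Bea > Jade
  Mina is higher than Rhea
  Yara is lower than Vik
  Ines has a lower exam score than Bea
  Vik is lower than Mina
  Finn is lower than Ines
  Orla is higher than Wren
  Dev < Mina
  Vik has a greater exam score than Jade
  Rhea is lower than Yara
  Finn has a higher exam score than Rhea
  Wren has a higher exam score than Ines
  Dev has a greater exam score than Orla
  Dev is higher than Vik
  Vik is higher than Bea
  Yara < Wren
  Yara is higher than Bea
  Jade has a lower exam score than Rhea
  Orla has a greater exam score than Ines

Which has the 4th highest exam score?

Wren

Chaining the given pairs: Jade < Rhea < Finn < Ines < Bea < Yara < Vik < Wren < Orla < Dev < Mina.
The 4th largest is Wren.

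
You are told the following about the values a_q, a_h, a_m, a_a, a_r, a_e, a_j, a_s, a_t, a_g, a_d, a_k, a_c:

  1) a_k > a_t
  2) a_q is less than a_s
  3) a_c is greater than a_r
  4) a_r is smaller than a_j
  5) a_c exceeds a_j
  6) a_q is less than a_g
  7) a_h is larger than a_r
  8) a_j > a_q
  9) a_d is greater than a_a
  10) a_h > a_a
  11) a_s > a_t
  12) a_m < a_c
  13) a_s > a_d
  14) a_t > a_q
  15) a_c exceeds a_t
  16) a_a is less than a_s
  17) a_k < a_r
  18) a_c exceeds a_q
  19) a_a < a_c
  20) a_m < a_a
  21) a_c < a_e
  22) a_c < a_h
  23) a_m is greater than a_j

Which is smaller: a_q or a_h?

Following the relations from a_q: a_q < a_t < a_k < a_r < a_j < a_m < a_a < a_c < a_h.
So a_q < a_h; a_q is the smaller of the two.

a_q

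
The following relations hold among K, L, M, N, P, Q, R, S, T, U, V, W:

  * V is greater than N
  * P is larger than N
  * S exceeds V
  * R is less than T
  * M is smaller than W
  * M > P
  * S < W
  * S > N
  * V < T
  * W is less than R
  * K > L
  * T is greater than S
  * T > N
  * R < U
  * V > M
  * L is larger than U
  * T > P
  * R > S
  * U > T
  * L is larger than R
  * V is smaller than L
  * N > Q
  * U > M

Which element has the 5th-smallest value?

The consecutive relations fix a unique order: Q < N < P < M < V < S < W < R < T < U < L < K.
Counting 5 from the smallest end gives V.

V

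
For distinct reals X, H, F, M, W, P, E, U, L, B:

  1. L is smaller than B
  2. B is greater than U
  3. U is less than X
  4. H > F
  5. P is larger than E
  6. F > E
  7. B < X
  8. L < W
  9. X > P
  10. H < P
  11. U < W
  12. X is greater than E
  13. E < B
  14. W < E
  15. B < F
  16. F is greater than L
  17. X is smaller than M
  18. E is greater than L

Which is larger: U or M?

M

Link the given pairs in sequence: U < W; W < E; E < B; B < F; F < H; H < P; P < X; X < M.
Chaining these gives U < W < E < B < F < H < P < X < M.
So U < M; M is the larger of the two.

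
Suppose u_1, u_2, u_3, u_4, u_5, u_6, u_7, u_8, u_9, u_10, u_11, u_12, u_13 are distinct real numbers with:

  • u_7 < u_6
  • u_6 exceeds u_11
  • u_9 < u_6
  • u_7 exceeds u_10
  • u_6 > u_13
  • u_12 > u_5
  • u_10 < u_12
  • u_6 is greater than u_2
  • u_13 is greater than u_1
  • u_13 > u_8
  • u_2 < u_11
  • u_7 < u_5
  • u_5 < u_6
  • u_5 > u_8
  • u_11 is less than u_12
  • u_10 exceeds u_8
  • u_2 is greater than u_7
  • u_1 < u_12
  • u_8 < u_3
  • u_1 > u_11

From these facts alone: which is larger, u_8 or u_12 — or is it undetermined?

Link the given pairs in sequence: u_8 < u_10; u_10 < u_7; u_7 < u_2; u_2 < u_11; u_11 < u_1; u_1 < u_12.
Chaining these gives u_8 < u_10 < u_7 < u_2 < u_11 < u_1 < u_12.
So u_12 is larger.

u_12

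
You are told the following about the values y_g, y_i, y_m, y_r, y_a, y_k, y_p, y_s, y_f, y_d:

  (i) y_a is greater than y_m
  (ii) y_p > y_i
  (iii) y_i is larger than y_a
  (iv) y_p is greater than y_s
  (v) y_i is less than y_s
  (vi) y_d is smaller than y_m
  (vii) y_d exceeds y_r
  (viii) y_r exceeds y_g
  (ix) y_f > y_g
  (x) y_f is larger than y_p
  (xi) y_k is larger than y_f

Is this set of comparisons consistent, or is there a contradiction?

The single ordering y_g < y_r < y_d < y_m < y_a < y_i < y_s < y_p < y_f < y_k satisfies every listed relation, so no contradiction arises.

consistent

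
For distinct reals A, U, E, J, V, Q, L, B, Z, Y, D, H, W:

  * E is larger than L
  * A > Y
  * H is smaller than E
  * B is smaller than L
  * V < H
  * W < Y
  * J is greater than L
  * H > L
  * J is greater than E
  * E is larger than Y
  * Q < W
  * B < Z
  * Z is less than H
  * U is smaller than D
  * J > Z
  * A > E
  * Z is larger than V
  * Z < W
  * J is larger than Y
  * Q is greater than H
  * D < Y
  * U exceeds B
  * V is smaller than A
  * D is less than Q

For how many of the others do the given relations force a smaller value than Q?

The elements the relations force below Q are V, B, U, Z, D, L, H — no chain reaches any other.
That is 7.

7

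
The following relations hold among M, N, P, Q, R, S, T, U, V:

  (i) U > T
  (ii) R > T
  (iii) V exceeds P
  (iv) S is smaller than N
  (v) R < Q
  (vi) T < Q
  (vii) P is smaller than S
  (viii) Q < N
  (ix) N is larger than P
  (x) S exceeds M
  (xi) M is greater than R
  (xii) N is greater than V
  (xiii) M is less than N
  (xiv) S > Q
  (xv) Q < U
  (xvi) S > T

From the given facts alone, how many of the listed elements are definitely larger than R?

Directly above R: Q, M.
One step further: U, S, N (5 so far).
No other element is forced above R by the given relations, so the count is 5.

5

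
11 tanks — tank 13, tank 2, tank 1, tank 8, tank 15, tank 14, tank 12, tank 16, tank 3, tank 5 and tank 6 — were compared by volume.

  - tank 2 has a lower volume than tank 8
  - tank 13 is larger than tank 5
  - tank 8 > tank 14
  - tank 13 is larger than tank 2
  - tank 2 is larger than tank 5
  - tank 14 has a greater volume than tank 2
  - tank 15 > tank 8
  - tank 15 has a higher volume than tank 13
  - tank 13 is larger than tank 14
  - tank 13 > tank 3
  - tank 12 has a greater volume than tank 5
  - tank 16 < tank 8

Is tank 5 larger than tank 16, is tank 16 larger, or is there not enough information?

Following every chain through tank 5: above tank 5 we get tank 2, tank 14, tank 13, tank 8, tank 15, tank 12.
tank 16 is not reached, and no chain runs the other way from tank 16 to tank 5.
So the given relations leave the order of tank 5 and tank 16 undetermined.

undetermined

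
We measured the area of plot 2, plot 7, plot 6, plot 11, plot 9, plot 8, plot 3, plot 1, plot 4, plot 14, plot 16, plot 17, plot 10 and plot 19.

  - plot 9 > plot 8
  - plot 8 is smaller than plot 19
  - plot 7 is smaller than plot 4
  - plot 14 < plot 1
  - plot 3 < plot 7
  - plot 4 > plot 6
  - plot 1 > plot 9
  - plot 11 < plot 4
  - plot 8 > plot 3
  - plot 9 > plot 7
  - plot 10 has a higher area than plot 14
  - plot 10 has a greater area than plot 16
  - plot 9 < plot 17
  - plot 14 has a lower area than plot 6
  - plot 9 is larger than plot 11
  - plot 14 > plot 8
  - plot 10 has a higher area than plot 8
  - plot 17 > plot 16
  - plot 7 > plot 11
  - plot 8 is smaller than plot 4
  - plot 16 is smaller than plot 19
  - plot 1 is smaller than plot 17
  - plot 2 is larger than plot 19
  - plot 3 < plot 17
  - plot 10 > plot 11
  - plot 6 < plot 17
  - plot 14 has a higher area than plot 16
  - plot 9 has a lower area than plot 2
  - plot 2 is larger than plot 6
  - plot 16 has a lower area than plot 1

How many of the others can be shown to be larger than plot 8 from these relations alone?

The elements the relations force above plot 8 are plot 19, plot 14, plot 6, plot 10, plot 9, plot 1, plot 4, plot 17, plot 2 — no chain reaches any other.
That is 9.

9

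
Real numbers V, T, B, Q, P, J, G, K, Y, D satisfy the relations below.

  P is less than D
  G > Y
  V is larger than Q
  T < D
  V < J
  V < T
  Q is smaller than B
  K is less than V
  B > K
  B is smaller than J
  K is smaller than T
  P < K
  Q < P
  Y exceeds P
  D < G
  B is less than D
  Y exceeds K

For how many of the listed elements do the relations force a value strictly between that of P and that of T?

2

Chaining upward from P reaches: K, B, V, J, Y, D, G.
Chaining downward from T reaches: Q, K, V.
Strictly between P and T are those in both lists: K, V — 2 elements.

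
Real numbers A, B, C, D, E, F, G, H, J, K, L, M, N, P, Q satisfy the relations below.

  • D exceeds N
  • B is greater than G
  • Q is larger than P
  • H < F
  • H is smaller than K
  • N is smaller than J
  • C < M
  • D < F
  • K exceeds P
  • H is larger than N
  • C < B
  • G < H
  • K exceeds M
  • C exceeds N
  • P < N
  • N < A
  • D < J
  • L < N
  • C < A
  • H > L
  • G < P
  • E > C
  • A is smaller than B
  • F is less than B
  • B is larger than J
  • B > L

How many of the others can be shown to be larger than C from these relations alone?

Directly above C: M, A, E, B.
One step further: K (5 so far).
Nothing else is reachable above C; 5 in all.

5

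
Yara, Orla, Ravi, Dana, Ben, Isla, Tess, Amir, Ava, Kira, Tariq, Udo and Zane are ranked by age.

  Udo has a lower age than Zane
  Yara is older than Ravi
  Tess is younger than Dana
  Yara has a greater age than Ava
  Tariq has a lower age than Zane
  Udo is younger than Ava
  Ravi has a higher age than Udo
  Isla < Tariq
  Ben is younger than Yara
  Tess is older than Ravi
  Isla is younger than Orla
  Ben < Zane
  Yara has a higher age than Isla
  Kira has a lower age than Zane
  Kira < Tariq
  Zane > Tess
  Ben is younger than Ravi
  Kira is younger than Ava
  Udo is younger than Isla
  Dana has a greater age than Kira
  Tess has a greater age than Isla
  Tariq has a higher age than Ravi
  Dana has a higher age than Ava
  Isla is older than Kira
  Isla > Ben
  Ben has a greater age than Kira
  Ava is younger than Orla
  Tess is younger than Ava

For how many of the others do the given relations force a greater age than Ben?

Directly above Ben: Ravi, Isla, Zane, Yara.
One step further: Tess, Tariq, Orla (7 so far).
One step further: Ava, Dana (9 so far).
No other element is forced above Ben by the given relations, so the count is 9.

9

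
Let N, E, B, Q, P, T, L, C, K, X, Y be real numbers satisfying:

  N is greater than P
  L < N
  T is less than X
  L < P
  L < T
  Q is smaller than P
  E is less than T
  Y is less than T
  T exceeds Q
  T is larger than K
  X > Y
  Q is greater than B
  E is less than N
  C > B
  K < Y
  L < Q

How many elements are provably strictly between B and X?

2

Chaining upward from B reaches: Q, C, P, T, N.
Chaining downward from X reaches: L, K, Q, E, Y, T.
Strictly between B and X are those in both lists: Q, T — 2 elements.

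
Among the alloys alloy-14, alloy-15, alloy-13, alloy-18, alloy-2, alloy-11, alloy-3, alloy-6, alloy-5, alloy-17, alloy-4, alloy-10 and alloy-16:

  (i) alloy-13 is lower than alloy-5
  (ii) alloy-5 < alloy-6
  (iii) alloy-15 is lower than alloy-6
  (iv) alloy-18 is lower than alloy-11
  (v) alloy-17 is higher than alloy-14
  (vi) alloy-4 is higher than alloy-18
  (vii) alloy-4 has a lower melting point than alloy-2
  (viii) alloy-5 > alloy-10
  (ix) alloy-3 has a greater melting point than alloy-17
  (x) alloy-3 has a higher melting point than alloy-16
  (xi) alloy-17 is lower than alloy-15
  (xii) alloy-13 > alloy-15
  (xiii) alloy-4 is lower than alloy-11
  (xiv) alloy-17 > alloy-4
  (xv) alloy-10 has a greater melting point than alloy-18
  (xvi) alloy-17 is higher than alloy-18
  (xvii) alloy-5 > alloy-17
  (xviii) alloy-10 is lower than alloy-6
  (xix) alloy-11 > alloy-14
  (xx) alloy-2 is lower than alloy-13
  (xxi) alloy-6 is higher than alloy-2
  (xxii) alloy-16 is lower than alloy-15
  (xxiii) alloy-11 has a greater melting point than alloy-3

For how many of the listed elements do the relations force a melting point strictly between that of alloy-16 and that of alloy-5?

The relations place alloy-16 below alloy-5. An element lies strictly between them when it is forced above alloy-16 and also forced below alloy-5.
Above alloy-16: {alloy-3, alloy-11, alloy-15, alloy-13, alloy-6}. Below alloy-5: {alloy-18, alloy-14, alloy-10, alloy-4, alloy-2, alloy-17, alloy-15, alloy-13}.
Intersection: {alloy-15, alloy-13} — 2.

2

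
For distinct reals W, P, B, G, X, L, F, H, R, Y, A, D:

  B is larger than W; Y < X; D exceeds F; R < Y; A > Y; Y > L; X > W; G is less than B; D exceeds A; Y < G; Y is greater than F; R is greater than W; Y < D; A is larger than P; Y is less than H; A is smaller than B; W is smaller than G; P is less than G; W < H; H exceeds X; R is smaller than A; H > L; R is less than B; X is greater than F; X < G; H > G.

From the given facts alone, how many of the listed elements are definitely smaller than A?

6

Directly below A: R, Y, P.
One step further: F, W, L (6 so far).
No other element is forced below A by the given relations, so the count is 6.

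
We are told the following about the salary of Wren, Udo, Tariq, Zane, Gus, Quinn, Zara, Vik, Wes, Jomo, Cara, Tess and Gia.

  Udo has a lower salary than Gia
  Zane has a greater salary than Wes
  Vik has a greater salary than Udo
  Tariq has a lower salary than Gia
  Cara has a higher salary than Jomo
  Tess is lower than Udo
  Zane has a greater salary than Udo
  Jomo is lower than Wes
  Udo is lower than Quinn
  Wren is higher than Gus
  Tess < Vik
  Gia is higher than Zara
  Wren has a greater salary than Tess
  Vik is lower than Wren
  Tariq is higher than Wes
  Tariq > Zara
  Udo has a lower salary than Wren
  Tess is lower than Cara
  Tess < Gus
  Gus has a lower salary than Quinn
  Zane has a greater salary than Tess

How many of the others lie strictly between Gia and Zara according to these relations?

1

The relations place Zara below Gia. An element lies strictly between them when it is forced above Zara and also forced below Gia.
Above Zara: {Tariq}. Below Gia: {Tess, Jomo, Wes, Udo, Tariq}.
Intersection: {Tariq} — 1.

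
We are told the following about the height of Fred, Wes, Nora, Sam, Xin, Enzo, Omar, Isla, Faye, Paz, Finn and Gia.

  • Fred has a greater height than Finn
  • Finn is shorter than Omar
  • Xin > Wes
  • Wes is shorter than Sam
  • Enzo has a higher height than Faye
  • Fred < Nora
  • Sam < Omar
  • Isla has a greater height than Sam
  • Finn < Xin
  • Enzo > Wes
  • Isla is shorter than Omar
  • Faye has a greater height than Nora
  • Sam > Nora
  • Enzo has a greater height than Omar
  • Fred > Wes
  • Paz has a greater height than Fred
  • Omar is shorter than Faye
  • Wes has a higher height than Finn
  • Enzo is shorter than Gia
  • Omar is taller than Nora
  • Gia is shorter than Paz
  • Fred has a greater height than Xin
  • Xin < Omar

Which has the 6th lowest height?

The consecutive relations fix a unique order: Finn < Wes < Xin < Fred < Nora < Sam < Isla < Omar < Faye < Enzo < Gia < Paz.
Counting 6 from the smallest end gives Sam.

Sam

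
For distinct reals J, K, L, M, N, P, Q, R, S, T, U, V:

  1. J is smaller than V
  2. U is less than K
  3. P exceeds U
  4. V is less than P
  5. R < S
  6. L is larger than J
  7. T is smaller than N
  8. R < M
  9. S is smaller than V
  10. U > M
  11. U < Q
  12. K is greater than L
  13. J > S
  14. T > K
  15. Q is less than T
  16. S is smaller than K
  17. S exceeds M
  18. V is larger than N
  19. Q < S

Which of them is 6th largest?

The consecutive relations fix a unique order: R < M < U < Q < S < J < L < K < T < N < V < P.
The 6th largest is L.

L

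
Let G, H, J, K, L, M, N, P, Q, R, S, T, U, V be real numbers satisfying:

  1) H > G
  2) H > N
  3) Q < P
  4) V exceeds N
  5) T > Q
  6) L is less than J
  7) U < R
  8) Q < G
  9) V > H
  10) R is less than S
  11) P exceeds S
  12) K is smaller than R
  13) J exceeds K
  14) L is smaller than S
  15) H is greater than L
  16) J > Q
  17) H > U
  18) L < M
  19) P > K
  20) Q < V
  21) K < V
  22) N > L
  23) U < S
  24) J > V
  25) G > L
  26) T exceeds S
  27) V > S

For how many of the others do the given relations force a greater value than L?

9

Directly above L: M, G, S, N, H, J.
One step further: T, P, V (9 so far).
No other element is forced above L by the given relations, so the count is 9.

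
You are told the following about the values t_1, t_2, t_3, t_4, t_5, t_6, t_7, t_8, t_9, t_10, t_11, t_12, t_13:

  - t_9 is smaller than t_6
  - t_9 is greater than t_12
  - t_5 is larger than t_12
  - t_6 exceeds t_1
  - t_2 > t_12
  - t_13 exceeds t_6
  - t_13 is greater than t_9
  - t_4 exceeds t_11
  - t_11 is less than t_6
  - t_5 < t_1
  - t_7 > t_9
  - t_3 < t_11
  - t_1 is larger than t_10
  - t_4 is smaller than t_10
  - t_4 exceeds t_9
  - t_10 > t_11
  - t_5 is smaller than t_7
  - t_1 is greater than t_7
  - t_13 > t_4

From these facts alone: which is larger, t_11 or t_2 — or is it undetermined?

undetermined

Following every chain through t_2: below t_2 we get t_12.
t_11 is not reached, and no chain runs the other way from t_11 to t_2.
So the given relations leave the order of t_2 and t_11 undetermined.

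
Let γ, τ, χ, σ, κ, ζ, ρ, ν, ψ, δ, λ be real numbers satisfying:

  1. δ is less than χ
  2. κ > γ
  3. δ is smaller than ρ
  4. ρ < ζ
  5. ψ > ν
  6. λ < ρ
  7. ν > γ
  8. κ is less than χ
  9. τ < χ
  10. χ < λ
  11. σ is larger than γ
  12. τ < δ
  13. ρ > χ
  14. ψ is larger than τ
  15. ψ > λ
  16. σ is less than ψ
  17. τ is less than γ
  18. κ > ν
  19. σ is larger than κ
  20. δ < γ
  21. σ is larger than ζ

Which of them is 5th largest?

λ

Piecing the relations together gives one ordering: τ < δ < γ < ν < κ < χ < λ < ρ < ζ < σ < ψ.
Counting 5 from the largest end gives λ.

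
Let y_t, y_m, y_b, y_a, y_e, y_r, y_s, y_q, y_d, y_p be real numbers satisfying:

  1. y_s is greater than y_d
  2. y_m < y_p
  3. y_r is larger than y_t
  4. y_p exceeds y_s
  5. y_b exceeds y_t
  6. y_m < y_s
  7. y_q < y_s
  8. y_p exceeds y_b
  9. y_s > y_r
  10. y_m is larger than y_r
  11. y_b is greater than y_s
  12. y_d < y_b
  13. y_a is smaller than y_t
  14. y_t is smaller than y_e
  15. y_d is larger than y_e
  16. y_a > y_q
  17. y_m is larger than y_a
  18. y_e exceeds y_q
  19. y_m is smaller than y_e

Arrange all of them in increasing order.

The consecutive links are each given: y_q < y_a; y_a < y_t; y_t < y_r; y_r < y_m; y_m < y_e; y_e < y_d; y_d < y_s; y_s < y_b; y_b < y_p.

y_q < y_a < y_t < y_r < y_m < y_e < y_d < y_s < y_b < y_p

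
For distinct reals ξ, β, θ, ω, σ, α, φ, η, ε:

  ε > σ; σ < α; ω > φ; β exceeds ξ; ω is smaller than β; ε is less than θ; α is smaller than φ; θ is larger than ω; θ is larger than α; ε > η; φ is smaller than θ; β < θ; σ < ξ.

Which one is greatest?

σ is not greatest since σ < ξ; ξ is not greatest since ξ < β; η is not greatest since η < ε; ε is not greatest since ε < θ; α is not greatest since α < φ; φ is not greatest since φ < θ; ω is not greatest since ω < θ; β is not greatest since β < θ.
Only θ has nothing above it, so θ is the greatest.

θ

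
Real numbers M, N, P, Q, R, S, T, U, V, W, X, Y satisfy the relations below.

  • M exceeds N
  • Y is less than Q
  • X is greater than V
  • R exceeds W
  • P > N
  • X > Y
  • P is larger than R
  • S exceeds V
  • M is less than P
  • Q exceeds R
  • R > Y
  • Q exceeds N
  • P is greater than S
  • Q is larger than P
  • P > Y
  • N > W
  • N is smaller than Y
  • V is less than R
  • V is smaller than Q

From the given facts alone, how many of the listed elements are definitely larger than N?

6

From N the given relations immediately reach Y, M, P, Q.
From those, R, X — 6 in total.
No other element is forced above N by the given relations, so the count is 6.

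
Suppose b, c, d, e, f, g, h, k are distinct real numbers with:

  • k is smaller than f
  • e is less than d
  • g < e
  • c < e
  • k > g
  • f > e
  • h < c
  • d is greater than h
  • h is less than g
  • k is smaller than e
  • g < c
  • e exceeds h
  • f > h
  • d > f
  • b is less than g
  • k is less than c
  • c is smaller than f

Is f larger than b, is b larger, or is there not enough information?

Following the relations from b: b < g < k < c < e < f.
So f is larger.

f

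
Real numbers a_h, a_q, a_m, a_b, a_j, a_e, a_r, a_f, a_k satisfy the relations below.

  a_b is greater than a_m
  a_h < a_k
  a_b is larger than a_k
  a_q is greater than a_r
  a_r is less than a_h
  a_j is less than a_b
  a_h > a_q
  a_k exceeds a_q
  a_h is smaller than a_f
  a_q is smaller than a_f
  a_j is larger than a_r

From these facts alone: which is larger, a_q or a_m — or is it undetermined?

Following every chain through a_q: above a_q we get a_h, a_k, a_f, a_b; below a_q we get a_r.
a_m is not reached, and no chain runs the other way from a_m to a_q.
So the given relations leave the order of a_q and a_m undetermined.

undetermined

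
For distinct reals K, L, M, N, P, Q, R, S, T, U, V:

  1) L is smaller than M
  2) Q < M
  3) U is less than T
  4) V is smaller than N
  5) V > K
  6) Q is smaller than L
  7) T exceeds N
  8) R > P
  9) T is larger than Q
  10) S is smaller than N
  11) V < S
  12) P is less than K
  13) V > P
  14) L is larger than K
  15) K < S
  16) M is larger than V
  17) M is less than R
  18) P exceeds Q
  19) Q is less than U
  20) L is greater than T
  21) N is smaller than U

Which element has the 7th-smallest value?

U

Chaining the given pairs: Q < P < K < V < S < N < U < T < L < M < R.
The 7th smallest is U.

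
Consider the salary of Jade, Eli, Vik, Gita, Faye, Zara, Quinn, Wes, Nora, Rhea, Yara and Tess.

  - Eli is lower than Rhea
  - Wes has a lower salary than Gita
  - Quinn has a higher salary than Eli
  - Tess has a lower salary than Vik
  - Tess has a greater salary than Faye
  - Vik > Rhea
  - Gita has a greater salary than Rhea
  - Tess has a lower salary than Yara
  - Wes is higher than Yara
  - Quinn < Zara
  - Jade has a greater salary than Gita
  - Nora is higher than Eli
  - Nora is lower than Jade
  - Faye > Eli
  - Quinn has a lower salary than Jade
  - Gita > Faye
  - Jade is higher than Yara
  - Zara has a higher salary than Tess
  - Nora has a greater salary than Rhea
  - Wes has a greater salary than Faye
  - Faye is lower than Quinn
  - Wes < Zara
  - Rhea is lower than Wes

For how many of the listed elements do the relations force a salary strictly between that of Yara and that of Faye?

Chaining upward from Faye reaches: Tess, Wes, Quinn, Gita, Jade, Vik, Zara.
Chaining downward from Yara reaches: Eli, Tess.
Strictly between Faye and Yara are those in both lists: Tess — 1 element.

1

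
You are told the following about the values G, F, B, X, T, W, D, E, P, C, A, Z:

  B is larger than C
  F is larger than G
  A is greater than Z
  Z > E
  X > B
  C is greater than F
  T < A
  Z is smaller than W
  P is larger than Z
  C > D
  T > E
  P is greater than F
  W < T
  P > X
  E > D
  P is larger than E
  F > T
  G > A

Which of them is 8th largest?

T

The consecutive relations fix a unique order: D < E < Z < W < T < A < G < F < C < B < X < P.
The 8th largest is T.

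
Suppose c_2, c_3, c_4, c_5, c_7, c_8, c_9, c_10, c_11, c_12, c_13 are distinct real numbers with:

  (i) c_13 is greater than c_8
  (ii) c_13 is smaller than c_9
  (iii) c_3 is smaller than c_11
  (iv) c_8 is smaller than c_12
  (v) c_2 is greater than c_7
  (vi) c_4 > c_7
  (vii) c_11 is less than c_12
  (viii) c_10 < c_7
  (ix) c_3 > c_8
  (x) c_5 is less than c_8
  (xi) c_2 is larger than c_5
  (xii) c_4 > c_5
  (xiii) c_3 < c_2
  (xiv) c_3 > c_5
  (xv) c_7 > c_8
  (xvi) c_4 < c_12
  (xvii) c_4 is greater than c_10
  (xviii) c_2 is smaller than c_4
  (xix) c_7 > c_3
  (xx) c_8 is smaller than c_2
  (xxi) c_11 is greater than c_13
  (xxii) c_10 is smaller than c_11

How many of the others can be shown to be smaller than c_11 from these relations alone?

5

The elements the relations force below c_11 are c_5, c_10, c_8, c_3, c_13 — no chain reaches any other.
That is 5.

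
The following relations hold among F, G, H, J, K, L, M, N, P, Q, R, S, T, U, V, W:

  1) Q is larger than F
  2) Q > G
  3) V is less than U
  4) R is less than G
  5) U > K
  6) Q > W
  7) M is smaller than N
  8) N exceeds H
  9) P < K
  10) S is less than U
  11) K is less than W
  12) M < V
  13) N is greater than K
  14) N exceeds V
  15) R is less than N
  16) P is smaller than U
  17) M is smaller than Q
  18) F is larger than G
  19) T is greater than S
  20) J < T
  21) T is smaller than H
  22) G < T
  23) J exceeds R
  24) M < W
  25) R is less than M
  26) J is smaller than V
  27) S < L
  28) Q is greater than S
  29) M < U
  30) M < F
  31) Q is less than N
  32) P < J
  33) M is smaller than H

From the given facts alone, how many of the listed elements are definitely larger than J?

5

Directly above J: T, V.
One step further: H, U, N (5 so far).
No other element is forced above J by the given relations, so the count is 5.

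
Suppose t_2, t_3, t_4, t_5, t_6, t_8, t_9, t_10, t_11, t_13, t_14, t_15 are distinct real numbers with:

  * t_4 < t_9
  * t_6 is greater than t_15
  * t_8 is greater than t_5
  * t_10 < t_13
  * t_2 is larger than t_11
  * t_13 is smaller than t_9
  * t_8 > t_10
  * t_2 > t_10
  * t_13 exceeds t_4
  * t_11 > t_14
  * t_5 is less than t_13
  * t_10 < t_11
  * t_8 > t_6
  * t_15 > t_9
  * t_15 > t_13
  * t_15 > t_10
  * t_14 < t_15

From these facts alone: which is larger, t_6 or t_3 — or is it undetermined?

Following every chain through t_3: nothing is chained to t_3.
t_6 is not reached, and no chain runs the other way from t_6 to t_3.
So the given relations leave the order of t_3 and t_6 undetermined.

undetermined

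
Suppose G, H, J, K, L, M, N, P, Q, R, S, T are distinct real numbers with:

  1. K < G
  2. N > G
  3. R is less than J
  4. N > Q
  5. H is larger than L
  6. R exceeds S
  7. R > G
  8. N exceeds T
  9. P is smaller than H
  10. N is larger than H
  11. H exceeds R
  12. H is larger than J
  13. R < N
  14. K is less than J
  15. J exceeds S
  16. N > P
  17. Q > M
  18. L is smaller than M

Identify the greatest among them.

N

Chaining downward from N: directly below it, P, T, G, R, H, Q; then K, S, J, L, M.
That covers every other element, and nothing is given above N, so N is the greatest.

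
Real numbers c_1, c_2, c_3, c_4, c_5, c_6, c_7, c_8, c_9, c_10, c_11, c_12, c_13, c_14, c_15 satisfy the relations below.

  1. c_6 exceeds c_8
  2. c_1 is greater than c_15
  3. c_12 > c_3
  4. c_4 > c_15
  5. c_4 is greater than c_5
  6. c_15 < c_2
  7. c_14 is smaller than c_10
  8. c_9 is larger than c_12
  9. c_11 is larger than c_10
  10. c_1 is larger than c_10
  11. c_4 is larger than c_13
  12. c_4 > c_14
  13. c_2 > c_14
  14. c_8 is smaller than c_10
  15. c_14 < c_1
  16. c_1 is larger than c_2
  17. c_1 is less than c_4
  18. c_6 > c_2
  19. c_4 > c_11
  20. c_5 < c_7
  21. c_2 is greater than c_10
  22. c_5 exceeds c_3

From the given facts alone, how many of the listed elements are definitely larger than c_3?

Directly above c_3: c_12, c_5.
One step further: c_7, c_4, c_9 (5 so far).
Nothing else is reachable above c_3; 5 in all.

5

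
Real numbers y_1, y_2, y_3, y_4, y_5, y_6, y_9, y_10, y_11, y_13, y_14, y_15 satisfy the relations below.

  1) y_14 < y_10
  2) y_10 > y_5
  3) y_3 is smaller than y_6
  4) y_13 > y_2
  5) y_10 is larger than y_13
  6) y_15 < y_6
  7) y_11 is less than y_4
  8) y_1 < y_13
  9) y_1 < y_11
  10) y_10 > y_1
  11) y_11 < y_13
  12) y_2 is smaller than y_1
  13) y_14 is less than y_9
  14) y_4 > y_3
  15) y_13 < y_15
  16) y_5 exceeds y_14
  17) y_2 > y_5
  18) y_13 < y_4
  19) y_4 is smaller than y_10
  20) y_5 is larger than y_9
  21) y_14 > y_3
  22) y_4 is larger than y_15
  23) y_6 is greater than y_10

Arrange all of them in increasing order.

The consecutive links are each given: y_3 < y_14; y_14 < y_9; y_9 < y_5; y_5 < y_2; y_2 < y_1; y_1 < y_11; y_11 < y_13; y_13 < y_15; y_15 < y_4; y_4 < y_10; y_10 < y_6.

y_3 < y_14 < y_9 < y_5 < y_2 < y_1 < y_11 < y_13 < y_15 < y_4 < y_10 < y_6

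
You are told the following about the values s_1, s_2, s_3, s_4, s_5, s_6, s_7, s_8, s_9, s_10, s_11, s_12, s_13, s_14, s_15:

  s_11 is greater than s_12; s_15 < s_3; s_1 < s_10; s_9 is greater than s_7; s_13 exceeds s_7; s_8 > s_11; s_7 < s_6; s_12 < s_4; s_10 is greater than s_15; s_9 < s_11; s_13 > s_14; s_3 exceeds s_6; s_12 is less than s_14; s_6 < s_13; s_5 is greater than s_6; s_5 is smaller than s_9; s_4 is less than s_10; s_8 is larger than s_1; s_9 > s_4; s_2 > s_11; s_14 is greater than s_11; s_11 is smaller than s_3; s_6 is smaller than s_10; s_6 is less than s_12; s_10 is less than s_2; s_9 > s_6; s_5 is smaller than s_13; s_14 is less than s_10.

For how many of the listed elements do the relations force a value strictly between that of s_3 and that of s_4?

2

The relations place s_4 below s_3. An element lies strictly between them when it is forced above s_4 and also forced below s_3.
Above s_4: {s_9, s_11, s_14, s_8, s_10, s_13, s_2}. Below s_3: {s_7, s_6, s_5, s_12, s_9, s_11, s_15}.
Intersection: {s_9, s_11} — 2.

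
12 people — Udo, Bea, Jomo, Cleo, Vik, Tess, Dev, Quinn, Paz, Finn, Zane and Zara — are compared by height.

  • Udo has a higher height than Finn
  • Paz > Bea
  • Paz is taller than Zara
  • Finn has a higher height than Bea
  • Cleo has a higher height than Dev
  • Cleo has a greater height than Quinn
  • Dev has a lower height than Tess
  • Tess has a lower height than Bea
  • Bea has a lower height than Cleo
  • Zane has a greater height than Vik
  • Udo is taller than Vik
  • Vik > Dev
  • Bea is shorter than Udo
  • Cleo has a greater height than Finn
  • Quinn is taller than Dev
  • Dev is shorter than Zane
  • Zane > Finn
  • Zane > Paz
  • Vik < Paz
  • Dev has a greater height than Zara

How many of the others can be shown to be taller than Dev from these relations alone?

From Dev the given relations immediately reach Tess, Vik, Quinn, Cleo, Zane.
From those, Bea, Paz, Udo — 8 in total.
From those, Finn — 9 in total.
No other element is forced above Dev by the given relations, so the count is 9.

9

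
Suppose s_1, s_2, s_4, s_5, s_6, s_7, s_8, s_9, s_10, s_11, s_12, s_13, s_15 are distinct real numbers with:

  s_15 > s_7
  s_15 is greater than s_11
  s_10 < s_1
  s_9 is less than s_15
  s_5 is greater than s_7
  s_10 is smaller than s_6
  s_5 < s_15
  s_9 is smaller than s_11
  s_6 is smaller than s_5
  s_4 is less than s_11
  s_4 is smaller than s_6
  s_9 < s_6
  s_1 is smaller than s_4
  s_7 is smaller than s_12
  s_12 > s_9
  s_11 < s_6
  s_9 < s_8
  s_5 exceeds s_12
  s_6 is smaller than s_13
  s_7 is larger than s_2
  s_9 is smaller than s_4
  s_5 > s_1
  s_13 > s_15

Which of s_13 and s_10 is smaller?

s_10

Link the given pairs in sequence: s_10 < s_1; s_1 < s_4; s_4 < s_11; s_11 < s_6; s_6 < s_5; s_5 < s_15; s_15 < s_13.
Chaining these gives s_10 < s_1 < s_4 < s_11 < s_6 < s_5 < s_15 < s_13.
So s_10 < s_13; s_10 is the smaller of the two.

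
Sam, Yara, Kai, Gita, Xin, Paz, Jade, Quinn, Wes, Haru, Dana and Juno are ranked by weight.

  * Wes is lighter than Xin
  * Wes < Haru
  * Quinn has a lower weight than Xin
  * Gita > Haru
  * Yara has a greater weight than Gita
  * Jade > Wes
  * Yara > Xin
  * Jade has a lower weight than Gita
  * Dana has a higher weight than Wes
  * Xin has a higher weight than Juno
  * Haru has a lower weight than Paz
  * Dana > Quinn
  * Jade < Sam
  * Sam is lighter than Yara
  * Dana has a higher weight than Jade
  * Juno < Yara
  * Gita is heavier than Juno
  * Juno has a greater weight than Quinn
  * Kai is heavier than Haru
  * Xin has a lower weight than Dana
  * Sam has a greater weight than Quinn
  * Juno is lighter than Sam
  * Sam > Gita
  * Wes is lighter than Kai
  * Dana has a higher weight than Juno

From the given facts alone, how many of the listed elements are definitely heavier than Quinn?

From Quinn the given relations immediately reach Juno, Xin, Sam, Dana.
From those, Gita, Yara — 6 in total.
Nothing else is reachable above Quinn; 6 in all.

6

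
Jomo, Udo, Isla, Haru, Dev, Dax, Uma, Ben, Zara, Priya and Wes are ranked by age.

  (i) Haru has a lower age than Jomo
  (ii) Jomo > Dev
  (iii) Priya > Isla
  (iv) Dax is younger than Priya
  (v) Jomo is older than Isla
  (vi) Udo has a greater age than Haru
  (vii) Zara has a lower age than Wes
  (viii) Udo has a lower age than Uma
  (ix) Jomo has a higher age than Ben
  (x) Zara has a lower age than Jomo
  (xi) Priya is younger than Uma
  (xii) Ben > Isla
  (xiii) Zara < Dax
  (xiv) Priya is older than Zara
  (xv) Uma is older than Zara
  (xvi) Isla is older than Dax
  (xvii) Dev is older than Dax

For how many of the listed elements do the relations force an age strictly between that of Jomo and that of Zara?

The relations place Zara below Jomo. An element lies strictly between them when it is forced above Zara and also forced below Jomo.
Above Zara: {Dax, Isla, Priya, Ben, Dev, Uma, Wes}. Below Jomo: {Dax, Haru, Isla, Ben, Dev}.
Intersection: {Dax, Isla, Ben, Dev} — 4.

4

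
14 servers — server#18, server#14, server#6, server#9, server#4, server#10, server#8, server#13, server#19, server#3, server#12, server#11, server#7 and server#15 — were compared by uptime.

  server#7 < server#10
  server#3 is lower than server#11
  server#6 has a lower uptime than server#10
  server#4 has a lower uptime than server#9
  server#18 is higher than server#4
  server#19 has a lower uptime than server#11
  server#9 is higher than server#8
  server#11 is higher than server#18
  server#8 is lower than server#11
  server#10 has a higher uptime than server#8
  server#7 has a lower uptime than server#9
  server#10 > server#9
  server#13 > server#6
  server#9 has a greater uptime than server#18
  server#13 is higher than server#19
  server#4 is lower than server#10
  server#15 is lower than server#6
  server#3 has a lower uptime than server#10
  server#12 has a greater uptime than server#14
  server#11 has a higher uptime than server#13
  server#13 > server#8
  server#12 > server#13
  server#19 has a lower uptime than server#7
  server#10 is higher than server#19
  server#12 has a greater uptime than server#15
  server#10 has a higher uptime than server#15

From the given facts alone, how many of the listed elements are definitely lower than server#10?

From server#10 the given relations immediately reach server#3, server#4, server#19, server#15, server#7, server#6, server#8, server#9.
From those, server#18 — 9 in total.
No other element is forced below server#10 by the given relations, so the count is 9.

9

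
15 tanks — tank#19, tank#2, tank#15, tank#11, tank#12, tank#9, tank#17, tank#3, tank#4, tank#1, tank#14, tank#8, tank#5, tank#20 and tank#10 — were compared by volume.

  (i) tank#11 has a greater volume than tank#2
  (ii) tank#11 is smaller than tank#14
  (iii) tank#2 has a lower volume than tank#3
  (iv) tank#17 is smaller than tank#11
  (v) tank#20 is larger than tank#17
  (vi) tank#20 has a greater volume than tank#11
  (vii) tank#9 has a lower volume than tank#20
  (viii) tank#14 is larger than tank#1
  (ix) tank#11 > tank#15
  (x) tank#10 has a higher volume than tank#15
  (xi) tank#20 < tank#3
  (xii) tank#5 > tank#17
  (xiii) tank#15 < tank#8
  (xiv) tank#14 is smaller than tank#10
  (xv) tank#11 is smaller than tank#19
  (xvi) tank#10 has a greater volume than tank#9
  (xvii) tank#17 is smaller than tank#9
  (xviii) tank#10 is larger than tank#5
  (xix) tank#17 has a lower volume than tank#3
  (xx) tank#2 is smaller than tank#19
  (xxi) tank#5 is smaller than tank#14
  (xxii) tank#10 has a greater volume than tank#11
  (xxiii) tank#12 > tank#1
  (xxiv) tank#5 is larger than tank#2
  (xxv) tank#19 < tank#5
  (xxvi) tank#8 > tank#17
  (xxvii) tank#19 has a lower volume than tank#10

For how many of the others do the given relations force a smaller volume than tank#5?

5

The elements the relations force below tank#5 are tank#17, tank#15, tank#2, tank#11, tank#19 — no chain reaches any other.
That is 5.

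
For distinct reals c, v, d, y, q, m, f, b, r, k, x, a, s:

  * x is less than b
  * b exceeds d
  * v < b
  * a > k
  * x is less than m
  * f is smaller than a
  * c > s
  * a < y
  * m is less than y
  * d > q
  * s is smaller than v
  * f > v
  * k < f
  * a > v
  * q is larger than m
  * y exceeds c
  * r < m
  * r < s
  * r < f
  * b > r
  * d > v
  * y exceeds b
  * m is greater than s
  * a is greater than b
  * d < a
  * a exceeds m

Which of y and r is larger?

y

The relevant relations are r < s; s < m; m < q; q < d; d < b; b < a; a < y.
Chaining these gives r < s < m < q < d < b < a < y.
So r < y; y is the larger of the two.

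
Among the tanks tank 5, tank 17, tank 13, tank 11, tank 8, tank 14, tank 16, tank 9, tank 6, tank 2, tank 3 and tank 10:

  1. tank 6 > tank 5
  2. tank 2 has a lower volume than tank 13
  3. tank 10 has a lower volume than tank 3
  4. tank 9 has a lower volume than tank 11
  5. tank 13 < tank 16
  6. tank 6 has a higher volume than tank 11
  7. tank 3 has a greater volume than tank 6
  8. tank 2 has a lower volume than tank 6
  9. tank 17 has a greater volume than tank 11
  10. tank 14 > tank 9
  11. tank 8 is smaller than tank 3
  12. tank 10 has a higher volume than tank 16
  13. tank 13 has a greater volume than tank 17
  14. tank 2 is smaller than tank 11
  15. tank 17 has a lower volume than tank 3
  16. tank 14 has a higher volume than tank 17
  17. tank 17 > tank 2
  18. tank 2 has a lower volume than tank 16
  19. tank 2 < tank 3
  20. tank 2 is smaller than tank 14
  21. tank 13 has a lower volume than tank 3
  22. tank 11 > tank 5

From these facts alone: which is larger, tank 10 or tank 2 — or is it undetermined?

tank 2 < tank 17 and tank 17 < tank 13 give tank 2 < tank 13.
Then tank 13 < tank 16 extends the chain to tank 16.
Then tank 16 < tank 10 extends the chain to tank 10.
So tank 10 is larger.

tank 10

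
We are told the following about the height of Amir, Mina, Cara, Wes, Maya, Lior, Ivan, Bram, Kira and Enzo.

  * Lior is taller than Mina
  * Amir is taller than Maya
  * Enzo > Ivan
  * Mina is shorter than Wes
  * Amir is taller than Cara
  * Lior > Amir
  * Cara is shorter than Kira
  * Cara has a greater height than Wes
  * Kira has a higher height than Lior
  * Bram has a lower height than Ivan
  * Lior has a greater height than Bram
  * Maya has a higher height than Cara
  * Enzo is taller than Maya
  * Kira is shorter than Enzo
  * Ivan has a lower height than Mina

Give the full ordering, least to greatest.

Nothing is placed below Bram, so it is least; from there Bram < Ivan; Ivan < Mina; Mina < Wes; Wes < Cara; Cara < Maya; Maya < Amir; Amir < Lior; Lior < Kira; Kira < Enzo, each given directly.

Bram < Ivan < Mina < Wes < Cara < Maya < Amir < Lior < Kira < Enzo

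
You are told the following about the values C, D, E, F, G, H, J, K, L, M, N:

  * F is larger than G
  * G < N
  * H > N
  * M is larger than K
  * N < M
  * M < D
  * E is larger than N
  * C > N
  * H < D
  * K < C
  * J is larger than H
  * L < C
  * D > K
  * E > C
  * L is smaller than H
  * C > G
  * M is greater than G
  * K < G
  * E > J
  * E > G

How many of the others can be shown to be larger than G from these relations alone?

8

The elements the relations force above G are N, F, M, H, J, C, D, E — no chain reaches any other.
That is 8.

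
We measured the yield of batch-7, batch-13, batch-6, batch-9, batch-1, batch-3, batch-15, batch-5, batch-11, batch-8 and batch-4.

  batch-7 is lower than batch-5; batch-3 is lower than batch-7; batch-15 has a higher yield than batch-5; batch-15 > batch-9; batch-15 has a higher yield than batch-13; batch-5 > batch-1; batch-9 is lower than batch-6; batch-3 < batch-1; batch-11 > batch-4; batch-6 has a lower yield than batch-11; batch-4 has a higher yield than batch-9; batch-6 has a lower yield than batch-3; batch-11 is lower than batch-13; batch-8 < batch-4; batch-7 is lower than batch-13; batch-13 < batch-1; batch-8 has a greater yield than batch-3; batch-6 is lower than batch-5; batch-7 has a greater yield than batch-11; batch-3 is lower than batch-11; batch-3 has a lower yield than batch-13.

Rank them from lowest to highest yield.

The consecutive links are each given: batch-9 < batch-6; batch-6 < batch-3; batch-3 < batch-8; batch-8 < batch-4; batch-4 < batch-11; batch-11 < batch-7; batch-7 < batch-13; batch-13 < batch-1; batch-1 < batch-5; batch-5 < batch-15.

batch-9 < batch-6 < batch-3 < batch-8 < batch-4 < batch-11 < batch-7 < batch-13 < batch-1 < batch-5 < batch-15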